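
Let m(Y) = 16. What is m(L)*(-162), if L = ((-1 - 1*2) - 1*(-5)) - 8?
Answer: -2592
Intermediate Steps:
L = -6 (L = ((-1 - 2) + 5) - 8 = (-3 + 5) - 8 = 2 - 8 = -6)
m(L)*(-162) = 16*(-162) = -2592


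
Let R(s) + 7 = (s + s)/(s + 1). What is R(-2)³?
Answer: -27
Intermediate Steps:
R(s) = -7 + 2*s/(1 + s) (R(s) = -7 + (s + s)/(s + 1) = -7 + (2*s)/(1 + s) = -7 + 2*s/(1 + s))
R(-2)³ = ((-7 - 5*(-2))/(1 - 2))³ = ((-7 + 10)/(-1))³ = (-1*3)³ = (-3)³ = -27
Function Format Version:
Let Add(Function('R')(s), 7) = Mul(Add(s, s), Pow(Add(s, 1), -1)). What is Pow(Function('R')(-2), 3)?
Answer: -27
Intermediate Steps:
Function('R')(s) = Add(-7, Mul(2, s, Pow(Add(1, s), -1))) (Function('R')(s) = Add(-7, Mul(Add(s, s), Pow(Add(s, 1), -1))) = Add(-7, Mul(Mul(2, s), Pow(Add(1, s), -1))) = Add(-7, Mul(2, s, Pow(Add(1, s), -1))))
Pow(Function('R')(-2), 3) = Pow(Mul(Pow(Add(1, -2), -1), Add(-7, Mul(-5, -2))), 3) = Pow(Mul(Pow(-1, -1), Add(-7, 10)), 3) = Pow(Mul(-1, 3), 3) = Pow(-3, 3) = -27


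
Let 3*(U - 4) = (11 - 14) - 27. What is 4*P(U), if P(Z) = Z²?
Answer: 144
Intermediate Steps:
U = -6 (U = 4 + ((11 - 14) - 27)/3 = 4 + (-3 - 27)/3 = 4 + (⅓)*(-30) = 4 - 10 = -6)
4*P(U) = 4*(-6)² = 4*36 = 144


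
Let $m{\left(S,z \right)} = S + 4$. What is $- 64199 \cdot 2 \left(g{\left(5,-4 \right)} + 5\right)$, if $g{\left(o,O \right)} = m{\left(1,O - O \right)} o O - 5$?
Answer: $12839800$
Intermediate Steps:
$m{\left(S,z \right)} = 4 + S$
$g{\left(o,O \right)} = -5 + 5 O o$ ($g{\left(o,O \right)} = \left(4 + 1\right) o O - 5 = 5 o O - 5 = 5 O o - 5 = -5 + 5 O o$)
$- 64199 \cdot 2 \left(g{\left(5,-4 \right)} + 5\right) = - 64199 \cdot 2 \left(\left(-5 + 5 \left(-4\right) 5\right) + 5\right) = - 64199 \cdot 2 \left(\left(-5 - 100\right) + 5\right) = - 64199 \cdot 2 \left(-105 + 5\right) = - 64199 \cdot 2 \left(-100\right) = \left(-64199\right) \left(-200\right) = 12839800$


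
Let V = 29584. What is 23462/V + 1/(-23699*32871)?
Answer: 9138564289207/11523113390568 ≈ 0.79306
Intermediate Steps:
23462/V + 1/(-23699*32871) = 23462/29584 + 1/(-23699*32871) = 23462*(1/29584) - 1/23699*1/32871 = 11731/14792 - 1/779009829 = 9138564289207/11523113390568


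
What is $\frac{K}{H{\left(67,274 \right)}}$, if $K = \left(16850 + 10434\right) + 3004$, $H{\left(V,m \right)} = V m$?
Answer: $\frac{15144}{9179} \approx 1.6499$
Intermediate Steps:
$K = 30288$ ($K = 27284 + 3004 = 30288$)
$\frac{K}{H{\left(67,274 \right)}} = \frac{30288}{67 \cdot 274} = \frac{30288}{18358} = 30288 \cdot \frac{1}{18358} = \frac{15144}{9179}$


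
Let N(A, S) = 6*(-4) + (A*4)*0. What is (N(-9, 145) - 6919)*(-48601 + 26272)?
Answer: 155030247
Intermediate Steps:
N(A, S) = -24 (N(A, S) = -24 + (4*A)*0 = -24 + 0 = -24)
(N(-9, 145) - 6919)*(-48601 + 26272) = (-24 - 6919)*(-48601 + 26272) = -6943*(-22329) = 155030247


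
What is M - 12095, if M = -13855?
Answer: -25950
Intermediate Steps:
M - 12095 = -13855 - 12095 = -25950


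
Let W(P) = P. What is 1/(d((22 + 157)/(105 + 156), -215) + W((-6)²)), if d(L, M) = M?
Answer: -1/179 ≈ -0.0055866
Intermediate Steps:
1/(d((22 + 157)/(105 + 156), -215) + W((-6)²)) = 1/(-215 + (-6)²) = 1/(-215 + 36) = 1/(-179) = -1/179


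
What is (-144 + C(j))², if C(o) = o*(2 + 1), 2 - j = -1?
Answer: 18225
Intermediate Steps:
j = 3 (j = 2 - 1*(-1) = 2 + 1 = 3)
C(o) = 3*o (C(o) = o*3 = 3*o)
(-144 + C(j))² = (-144 + 3*3)² = (-144 + 9)² = (-135)² = 18225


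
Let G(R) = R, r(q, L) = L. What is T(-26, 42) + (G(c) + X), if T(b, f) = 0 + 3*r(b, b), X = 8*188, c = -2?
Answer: 1424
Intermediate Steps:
X = 1504
T(b, f) = 3*b (T(b, f) = 0 + 3*b = 3*b)
T(-26, 42) + (G(c) + X) = 3*(-26) + (-2 + 1504) = -78 + 1502 = 1424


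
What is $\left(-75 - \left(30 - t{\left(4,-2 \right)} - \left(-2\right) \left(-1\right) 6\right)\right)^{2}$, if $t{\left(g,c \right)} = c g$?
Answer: $10201$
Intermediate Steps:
$\left(-75 - \left(30 - t{\left(4,-2 \right)} - \left(-2\right) \left(-1\right) 6\right)\right)^{2} = \left(-75 - \left(38 - \left(-2\right) \left(-1\right) 6\right)\right)^{2} = \left(-75 + \left(\left(2 \cdot 6 - 8\right) - 30\right)\right)^{2} = \left(-75 + \left(\left(12 - 8\right) - 30\right)\right)^{2} = \left(-75 + \left(4 - 30\right)\right)^{2} = \left(-75 - 26\right)^{2} = \left(-101\right)^{2} = 10201$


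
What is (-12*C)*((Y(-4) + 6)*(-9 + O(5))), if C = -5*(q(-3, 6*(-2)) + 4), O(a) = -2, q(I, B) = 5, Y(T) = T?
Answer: -11880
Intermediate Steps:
C = -45 (C = -5*(5 + 4) = -5*9 = -45)
(-12*C)*((Y(-4) + 6)*(-9 + O(5))) = (-12*(-45))*((-4 + 6)*(-9 - 2)) = 540*(2*(-11)) = 540*(-22) = -11880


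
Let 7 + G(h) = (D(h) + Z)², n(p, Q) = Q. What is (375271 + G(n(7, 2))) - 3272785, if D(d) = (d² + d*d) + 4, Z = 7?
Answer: -2897160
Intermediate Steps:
D(d) = 4 + 2*d² (D(d) = (d² + d²) + 4 = 2*d² + 4 = 4 + 2*d²)
G(h) = -7 + (11 + 2*h²)² (G(h) = -7 + ((4 + 2*h²) + 7)² = -7 + (11 + 2*h²)²)
(375271 + G(n(7, 2))) - 3272785 = (375271 + (-7 + (11 + 2*2²)²)) - 3272785 = (375271 + (-7 + (11 + 2*4)²)) - 3272785 = (375271 + (-7 + (11 + 8)²)) - 3272785 = (375271 + (-7 + 19²)) - 3272785 = (375271 + (-7 + 361)) - 3272785 = (375271 + 354) - 3272785 = 375625 - 3272785 = -2897160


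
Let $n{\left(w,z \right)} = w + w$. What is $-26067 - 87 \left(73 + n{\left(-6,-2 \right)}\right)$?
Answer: $-31374$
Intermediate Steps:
$n{\left(w,z \right)} = 2 w$
$-26067 - 87 \left(73 + n{\left(-6,-2 \right)}\right) = -26067 - 87 \left(73 + 2 \left(-6\right)\right) = -26067 - 87 \left(73 - 12\right) = -26067 - 5307 = -31374$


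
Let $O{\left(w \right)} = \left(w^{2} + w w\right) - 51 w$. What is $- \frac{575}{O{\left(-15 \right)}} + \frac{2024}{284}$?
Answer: $\frac{114793}{17253} \approx 6.6535$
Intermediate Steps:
$O{\left(w \right)} = - 51 w + 2 w^{2}$ ($O{\left(w \right)} = \left(w^{2} + w^{2}\right) - 51 w = 2 w^{2} - 51 w = - 51 w + 2 w^{2}$)
$- \frac{575}{O{\left(-15 \right)}} + \frac{2024}{284} = - \frac{575}{\left(-15\right) \left(-51 + 2 \left(-15\right)\right)} + \frac{2024}{284} = - \frac{575}{\left(-15\right) \left(-51 - 30\right)} + 2024 \cdot \frac{1}{284} = - \frac{575}{\left(-15\right) \left(-81\right)} + \frac{506}{71} = - \frac{575}{1215} + \frac{506}{71} = \left(-575\right) \frac{1}{1215} + \frac{506}{71} = - \frac{115}{243} + \frac{506}{71} = \frac{114793}{17253}$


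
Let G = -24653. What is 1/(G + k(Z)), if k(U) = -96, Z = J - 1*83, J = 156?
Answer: -1/24749 ≈ -4.0406e-5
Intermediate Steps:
Z = 73 (Z = 156 - 1*83 = 156 - 83 = 73)
1/(G + k(Z)) = 1/(-24653 - 96) = 1/(-24749) = -1/24749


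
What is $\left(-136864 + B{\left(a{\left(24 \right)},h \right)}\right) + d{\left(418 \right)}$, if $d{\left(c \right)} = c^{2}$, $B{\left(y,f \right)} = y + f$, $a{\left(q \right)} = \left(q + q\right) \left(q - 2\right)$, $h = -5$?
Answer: $38911$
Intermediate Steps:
$a{\left(q \right)} = 2 q \left(-2 + q\right)$
$B{\left(y,f \right)} = f + y$
$\left(-136864 + B{\left(a{\left(24 \right)},h \right)}\right) + d{\left(418 \right)} = \left(-136864 - \left(5 - 48 \left(-2 + 24\right)\right)\right) + 418^{2} = \left(-136864 - \left(5 - 1056\right)\right) + 174724 = \left(-136864 + \left(-5 + 1056\right)\right) + 174724 = \left(-136864 + 1051\right) + 174724 = -135813 + 174724 = 38911$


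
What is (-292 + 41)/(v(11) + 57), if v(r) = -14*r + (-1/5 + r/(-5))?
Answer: 1255/497 ≈ 2.5252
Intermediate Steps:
v(r) = -⅕ - 71*r/5 (v(r) = -14*r + (-1*⅕ + r*(-⅕)) = -14*r + (-⅕ - r/5) = -⅕ - 71*r/5)
(-292 + 41)/(v(11) + 57) = (-292 + 41)/((-⅕ - 71/5*11) + 57) = -251/((-⅕ - 781/5) + 57) = -251/(-782/5 + 57) = -251/(-497/5) = -251*(-5/497) = 1255/497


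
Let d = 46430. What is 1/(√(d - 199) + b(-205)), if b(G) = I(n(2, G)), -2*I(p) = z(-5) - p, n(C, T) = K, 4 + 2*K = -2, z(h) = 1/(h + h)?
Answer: 580/18491559 + 400*√46231/18491559 ≈ 0.0046824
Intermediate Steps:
z(h) = 1/(2*h)
K = -3 (K = -2 + (½)*(-2) = -2 - 1 = -3)
n(C, T) = -3
I(p) = 1/20 + p/2 (I(p) = -((½)/(-5) - p)/2 = -((½)*(-⅕) - p)/2 = -(-⅒ - p)/2 = 1/20 + p/2)
b(G) = -29/20 (b(G) = 1/20 + (½)*(-3) = 1/20 - 3/2 = -29/20)
1/(√(d - 199) + b(-205)) = 1/(√(46430 - 199) - 29/20) = 1/(√46231 - 29/20) = 1/(-29/20 + √46231)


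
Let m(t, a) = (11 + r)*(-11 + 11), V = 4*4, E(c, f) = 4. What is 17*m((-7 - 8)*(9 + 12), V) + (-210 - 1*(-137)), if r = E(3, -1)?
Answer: -73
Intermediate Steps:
V = 16
r = 4
m(t, a) = 0 (m(t, a) = (11 + 4)*(-11 + 11) = 15*0 = 0)
17*m((-7 - 8)*(9 + 12), V) + (-210 - 1*(-137)) = 17*0 + (-210 - 1*(-137)) = 0 + (-210 + 137) = 0 - 73 = -73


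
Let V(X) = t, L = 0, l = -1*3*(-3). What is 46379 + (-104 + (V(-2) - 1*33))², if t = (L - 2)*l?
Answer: 70404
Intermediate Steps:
l = 9 (l = -3*(-3) = 9)
t = -18 (t = (0 - 2)*9 = -2*9 = -18)
V(X) = -18
46379 + (-104 + (V(-2) - 1*33))² = 46379 + (-104 + (-18 - 1*33))² = 46379 + (-104 + (-18 - 33))² = 46379 + (-104 - 51)² = 46379 + (-155)² = 46379 + 24025 = 70404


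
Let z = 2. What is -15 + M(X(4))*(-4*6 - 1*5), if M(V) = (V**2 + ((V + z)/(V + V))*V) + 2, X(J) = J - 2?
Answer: -247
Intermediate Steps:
X(J) = -2 + J
M(V) = 3 + V**2 + V/2 (M(V) = (V**2 + ((V + 2)/(V + V))*V) + 2 = (V**2 + ((2 + V)/((2*V)))*V) + 2 = (V**2 + ((2 + V)*(1/(2*V)))*V) + 2 = (V**2 + ((2 + V)/(2*V))*V) + 2 = (V**2 + (1 + V/2)) + 2 = (1 + V**2 + V/2) + 2 = 3 + V**2 + V/2)
-15 + M(X(4))*(-4*6 - 1*5) = -15 + (3 + (-2 + 4)**2 + (-2 + 4)/2)*(-4*6 - 1*5) = -15 + (3 + 2**2 + (1/2)*2)*(-24 - 5) = -15 + (3 + 4 + 1)*(-29) = -15 + 8*(-29) = -15 - 232 = -247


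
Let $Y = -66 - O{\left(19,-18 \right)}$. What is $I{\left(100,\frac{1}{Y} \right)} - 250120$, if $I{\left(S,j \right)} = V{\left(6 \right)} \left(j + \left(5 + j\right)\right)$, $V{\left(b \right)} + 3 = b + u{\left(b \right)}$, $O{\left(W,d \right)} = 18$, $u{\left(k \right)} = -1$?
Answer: $- \frac{5252311}{21} \approx -2.5011 \cdot 10^{5}$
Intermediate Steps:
$Y = -84$ ($Y = -66 - 18 = -84$)
$V{\left(b \right)} = -4 + b$ ($V{\left(b \right)} = -3 + \left(b - 1\right) = -3 + \left(-1 + b\right) = -4 + b$)
$I{\left(S,j \right)} = 10 + 4 j$ ($I{\left(S,j \right)} = \left(-4 + 6\right) \left(j + \left(5 + j\right)\right) = 2 \left(5 + 2 j\right) = 10 + 4 j$)
$I{\left(100,\frac{1}{Y} \right)} - 250120 = \left(10 + \frac{4}{-84}\right) - 250120 = \left(10 + 4 \left(- \frac{1}{84}\right)\right) - 250120 = \left(10 - \frac{1}{21}\right) - 250120 = \frac{209}{21} - 250120 = - \frac{5252311}{21}$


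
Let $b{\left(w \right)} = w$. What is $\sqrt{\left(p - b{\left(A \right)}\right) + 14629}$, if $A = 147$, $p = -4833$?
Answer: $\sqrt{9649} \approx 98.229$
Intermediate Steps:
$\sqrt{\left(p - b{\left(A \right)}\right) + 14629} = \sqrt{\left(-4833 - 147\right) + 14629} = \sqrt{-4980 + 14629} = \sqrt{9649}$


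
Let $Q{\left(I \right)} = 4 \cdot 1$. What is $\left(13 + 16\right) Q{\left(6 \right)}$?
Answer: $116$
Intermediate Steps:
$Q{\left(I \right)} = 4$
$\left(13 + 16\right) Q{\left(6 \right)} = \left(13 + 16\right) 4 = 29 \cdot 4 = 116$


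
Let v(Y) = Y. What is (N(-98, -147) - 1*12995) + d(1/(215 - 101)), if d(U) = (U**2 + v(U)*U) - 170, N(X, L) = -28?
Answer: -85728113/6498 ≈ -13193.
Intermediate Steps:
d(U) = -170 + 2*U**2 (d(U) = (U**2 + U*U) - 170 = (U**2 + U**2) - 170 = 2*U**2 - 170 = -170 + 2*U**2)
(N(-98, -147) - 1*12995) + d(1/(215 - 101)) = (-28 - 1*12995) + (-170 + 2*(1/(215 - 101))**2) = (-28 - 12995) + (-170 + 2*(1/114)**2) = -13023 + (-170 + 2*(1/114)**2) = -13023 + (-170 + 2*(1/12996)) = -13023 + (-170 + 1/6498) = -13023 - 1104659/6498 = -85728113/6498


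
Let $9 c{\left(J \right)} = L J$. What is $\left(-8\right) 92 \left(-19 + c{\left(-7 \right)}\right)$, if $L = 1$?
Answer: $\frac{131008}{9} \approx 14556.0$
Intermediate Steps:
$c{\left(J \right)} = \frac{J}{9}$ ($c{\left(J \right)} = \frac{1 J}{9} = \frac{J}{9}$)
$\left(-8\right) 92 \left(-19 + c{\left(-7 \right)}\right) = \left(-8\right) 92 \left(-19 + \frac{1}{9} \left(-7\right)\right) = - 736 \left(-19 - \frac{7}{9}\right) = \left(-736\right) \left(- \frac{178}{9}\right) = \frac{131008}{9}$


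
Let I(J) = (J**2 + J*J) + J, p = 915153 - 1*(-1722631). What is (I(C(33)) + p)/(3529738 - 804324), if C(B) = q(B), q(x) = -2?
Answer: 1318895/1362707 ≈ 0.96785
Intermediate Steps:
C(B) = -2
p = 2637784 (p = 915153 + 1722631 = 2637784)
I(J) = J + 2*J**2 (I(J) = (J**2 + J**2) + J = 2*J**2 + J = J + 2*J**2)
(I(C(33)) + p)/(3529738 - 804324) = (-2*(1 + 2*(-2)) + 2637784)/(3529738 - 804324) = (-2*(1 - 4) + 2637784)/2725414 = (-2*(-3) + 2637784)*(1/2725414) = (6 + 2637784)*(1/2725414) = 2637790*(1/2725414) = 1318895/1362707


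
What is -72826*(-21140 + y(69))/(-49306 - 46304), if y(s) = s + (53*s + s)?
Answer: -126316697/9561 ≈ -13212.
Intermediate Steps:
y(s) = 55*s (y(s) = s + 54*s = 55*s)
-72826*(-21140 + y(69))/(-49306 - 46304) = -72826*(-21140 + 55*69)/(-49306 - 46304) = -72826/((-95610/(-21140 + 3795))) = -72826/((-95610/(-17345))) = -72826/((-95610*(-1/17345))) = -72826/19122/3469 = -72826*3469/19122 = -126316697/9561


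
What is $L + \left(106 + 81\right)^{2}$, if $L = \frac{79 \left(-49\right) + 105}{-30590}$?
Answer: $\frac{76407534}{2185} \approx 34969.0$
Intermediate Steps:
$L = \frac{269}{2185}$ ($L = \left(-3871 + 105\right) \left(- \frac{1}{30590}\right) = \left(-3766\right) \left(- \frac{1}{30590}\right) = \frac{269}{2185} \approx 0.12311$)
$L + \left(106 + 81\right)^{2} = \frac{269}{2185} + \left(106 + 81\right)^{2} = \frac{269}{2185} + 187^{2} = \frac{269}{2185} + 34969 = \frac{76407534}{2185}$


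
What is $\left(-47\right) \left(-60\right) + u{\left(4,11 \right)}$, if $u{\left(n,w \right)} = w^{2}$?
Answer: $2941$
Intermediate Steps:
$\left(-47\right) \left(-60\right) + u{\left(4,11 \right)} = \left(-47\right) \left(-60\right) + 11^{2} = 2820 + 121 = 2941$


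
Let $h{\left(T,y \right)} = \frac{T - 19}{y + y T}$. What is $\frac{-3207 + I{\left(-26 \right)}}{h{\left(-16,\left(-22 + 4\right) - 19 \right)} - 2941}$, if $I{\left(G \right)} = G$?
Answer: $\frac{358863}{326458} \approx 1.0993$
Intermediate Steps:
$h{\left(T,y \right)} = \frac{-19 + T}{y + T y}$
$\frac{-3207 + I{\left(-26 \right)}}{h{\left(-16,\left(-22 + 4\right) - 19 \right)} - 2941} = \frac{-3207 - 26}{\frac{-19 - 16}{\left(\left(-22 + 4\right) - 19\right) \left(1 - 16\right)} - 2941} = - \frac{3233}{\frac{1}{-18 - 19} \frac{1}{-15} \left(-35\right) - 2941} = - \frac{3233}{\frac{1}{-37} \left(- \frac{1}{15}\right) \left(-35\right) - 2941} = - \frac{3233}{\left(- \frac{1}{37}\right) \left(- \frac{1}{15}\right) \left(-35\right) - 2941} = - \frac{3233}{- \frac{7}{111} - 2941} = - \frac{3233}{- \frac{326458}{111}} = \left(-3233\right) \left(- \frac{111}{326458}\right) = \frac{358863}{326458}$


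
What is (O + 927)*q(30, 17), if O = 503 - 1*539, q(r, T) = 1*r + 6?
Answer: 32076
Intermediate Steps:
q(r, T) = 6 + r (q(r, T) = r + 6 = 6 + r)
O = -36 (O = 503 - 539 = -36)
(O + 927)*q(30, 17) = (-36 + 927)*(6 + 30) = 891*36 = 32076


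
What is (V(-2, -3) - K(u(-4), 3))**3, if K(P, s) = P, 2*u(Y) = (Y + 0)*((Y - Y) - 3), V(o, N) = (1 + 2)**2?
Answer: 27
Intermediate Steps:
V(o, N) = 9 (V(o, N) = 3**2 = 9)
u(Y) = -3*Y/2 (u(Y) = ((Y + 0)*((Y - Y) - 3))/2 = (Y*(0 - 3))/2 = (Y*(-3))/2 = (-3*Y)/2 = -3*Y/2)
(V(-2, -3) - K(u(-4), 3))**3 = (9 - (-3)*(-4)/2)**3 = (9 - 1*6)**3 = (9 - 6)**3 = 3**3 = 27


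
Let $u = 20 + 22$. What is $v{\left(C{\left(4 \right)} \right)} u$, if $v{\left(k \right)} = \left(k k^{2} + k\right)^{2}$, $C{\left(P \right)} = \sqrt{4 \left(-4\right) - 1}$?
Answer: $-182784$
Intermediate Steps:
$C{\left(P \right)} = i \sqrt{17}$ ($C{\left(P \right)} = \sqrt{-16 - 1} = \sqrt{-17} = i \sqrt{17}$)
$v{\left(k \right)} = \left(k + k^{3}\right)^{2}$ ($v{\left(k \right)} = \left(k^{3} + k\right)^{2} = \left(k + k^{3}\right)^{2}$)
$u = 42$
$v{\left(C{\left(4 \right)} \right)} u = \left(i \sqrt{17}\right)^{2} \left(1 + \left(i \sqrt{17}\right)^{2}\right)^{2} \cdot 42 = - 17 \left(1 - 17\right)^{2} \cdot 42 = - 17 \left(-16\right)^{2} \cdot 42 = \left(-17\right) 256 \cdot 42 = \left(-4352\right) 42 = -182784$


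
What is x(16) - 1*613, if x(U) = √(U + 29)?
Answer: -613 + 3*√5 ≈ -606.29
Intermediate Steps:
x(U) = √(29 + U)
x(16) - 1*613 = √(29 + 16) - 1*613 = √45 - 613 = 3*√5 - 613 = -613 + 3*√5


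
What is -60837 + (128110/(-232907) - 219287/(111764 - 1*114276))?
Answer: -35542688590419/585062384 ≈ -60750.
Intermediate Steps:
-60837 + (128110/(-232907) - 219287/(111764 - 1*114276)) = -60837 + (128110*(-1/232907) - 219287/(111764 - 114276)) = -60837 + (-128110/232907 - 219287/(-2512)) = -60837 + (-128110/232907 - 219287*(-1/2512)) = -60837 + (-128110/232907 + 219287/2512) = -60837 + 50751664989/585062384 = -35542688590419/585062384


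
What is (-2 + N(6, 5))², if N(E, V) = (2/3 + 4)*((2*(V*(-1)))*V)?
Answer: 498436/9 ≈ 55382.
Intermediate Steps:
N(E, V) = -28*V²/3 (N(E, V) = (2*(⅓) + 4)*((2*(-V))*V) = (⅔ + 4)*((-2*V)*V) = 14*(-2*V²)/3 = -28*V²/3)
(-2 + N(6, 5))² = (-2 - 28/3*5²)² = (-2 - 28/3*25)² = (-2 - 700/3)² = (-706/3)² = 498436/9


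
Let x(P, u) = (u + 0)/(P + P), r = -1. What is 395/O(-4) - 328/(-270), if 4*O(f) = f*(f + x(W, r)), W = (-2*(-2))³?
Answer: 255916/2565 ≈ 99.772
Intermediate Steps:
W = 64 (W = 4³ = 64)
x(P, u) = u/(2*P) (x(P, u) = u/((2*P)) = u*(1/(2*P)) = u/(2*P))
O(f) = f*(-1/128 + f)/4 (O(f) = (f*(f + (½)*(-1)/64))/4 = (f*(f + (½)*(-1)*(1/64)))/4 = (f*(f - 1/128))/4 = (f*(-1/128 + f))/4 = f*(-1/128 + f)/4)
395/O(-4) - 328/(-270) = 395/(((1/512)*(-4)*(-1 + 128*(-4)))) - 328/(-270) = 395/(((1/512)*(-4)*(-1 - 512))) - 328*(-1/270) = 395/(((1/512)*(-4)*(-513))) + 164/135 = 395/(513/128) + 164/135 = 395*(128/513) + 164/135 = 50560/513 + 164/135 = 255916/2565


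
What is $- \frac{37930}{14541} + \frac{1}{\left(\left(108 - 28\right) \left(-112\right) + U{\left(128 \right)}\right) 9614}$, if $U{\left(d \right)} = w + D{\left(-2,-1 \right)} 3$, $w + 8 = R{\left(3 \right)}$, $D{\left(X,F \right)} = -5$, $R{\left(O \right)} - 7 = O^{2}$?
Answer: $- \frac{1089965815627}{417853753086} \approx -2.6085$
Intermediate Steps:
$R{\left(O \right)} = 7 + O^{2}$
$w = 8$ ($w = -8 + \left(7 + 3^{2}\right) = -8 + \left(7 + 9\right) = -8 + 16 = 8$)
$U{\left(d \right)} = -7$ ($U{\left(d \right)} = 8 - 15 = -7$)
$- \frac{37930}{14541} + \frac{1}{\left(\left(108 - 28\right) \left(-112\right) + U{\left(128 \right)}\right) 9614} = - \frac{37930}{14541} + \frac{1}{\left(\left(108 - 28\right) \left(-112\right) - 7\right) 9614} = \left(-37930\right) \frac{1}{14541} + \frac{1}{80 \left(-112\right) - 7} \cdot \frac{1}{9614} = - \frac{37930}{14541} + \frac{1}{-8960 - 7} \cdot \frac{1}{9614} = - \frac{37930}{14541} + \frac{1}{-8967} \cdot \frac{1}{9614} = - \frac{37930}{14541} - \frac{1}{86208738} = - \frac{1089965815627}{417853753086}$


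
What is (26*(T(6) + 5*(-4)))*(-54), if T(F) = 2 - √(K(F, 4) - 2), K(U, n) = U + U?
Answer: 25272 + 1404*√10 ≈ 29712.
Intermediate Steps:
K(U, n) = 2*U
T(F) = 2 - √(-2 + 2*F) (T(F) = 2 - √(2*F - 2) = 2 - √(-2 + 2*F))
(26*(T(6) + 5*(-4)))*(-54) = (26*((2 - √(-2 + 2*6)) + 5*(-4)))*(-54) = (26*((2 - √(-2 + 12)) - 20))*(-54) = (26*((2 - √10) - 20))*(-54) = (26*(-18 - √10))*(-54) = (-468 - 26*√10)*(-54) = 25272 + 1404*√10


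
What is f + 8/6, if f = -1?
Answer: 1/3 ≈ 0.33333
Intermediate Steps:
f + 8/6 = -1 + 8/6 = -1 + 8*(1/6) = -1 + 4/3 = 1/3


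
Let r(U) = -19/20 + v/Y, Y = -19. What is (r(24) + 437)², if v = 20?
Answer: 27323759401/144400 ≈ 1.8922e+5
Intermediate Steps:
r(U) = -761/380 (r(U) = -19/20 + 20/(-19) = -19*1/20 + 20*(-1/19) = -19/20 - 20/19 = -761/380)
(r(24) + 437)² = (-761/380 + 437)² = (165299/380)² = 27323759401/144400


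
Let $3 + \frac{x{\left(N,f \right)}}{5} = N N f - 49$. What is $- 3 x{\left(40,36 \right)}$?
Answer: $-863220$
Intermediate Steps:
$x{\left(N,f \right)} = -260 + 5 f N^{2}$ ($x{\left(N,f \right)} = -15 + 5 \left(N N f - 49\right) = -15 + 5 \left(N^{2} f - 49\right) = -15 + 5 \left(f N^{2} - 49\right) = -15 + 5 \left(-49 + f N^{2}\right) = -15 + \left(-245 + 5 f N^{2}\right) = -260 + 5 f N^{2}$)
$- 3 x{\left(40,36 \right)} = - 3 \left(-260 + 5 \cdot 36 \cdot 40^{2}\right) = - 3 \left(-260 + 5 \cdot 36 \cdot 1600\right) = - 3 \left(-260 + 288000\right) = \left(-3\right) 287740 = -863220$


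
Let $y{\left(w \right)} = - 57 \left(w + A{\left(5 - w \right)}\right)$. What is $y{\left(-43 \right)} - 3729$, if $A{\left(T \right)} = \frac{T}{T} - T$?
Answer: $1401$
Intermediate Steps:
$A{\left(T \right)} = 1 - T$
$y{\left(w \right)} = 228 - 114 w$ ($y{\left(w \right)} = - 57 \left(w - \left(4 - w\right)\right) = - 57 \left(w + \left(1 + \left(-5 + w\right)\right)\right) = - 57 \left(w + \left(-4 + w\right)\right) = - 57 \left(-4 + 2 w\right) = 228 - 114 w$)
$y{\left(-43 \right)} - 3729 = \left(228 - -4902\right) - 3729 = \left(228 + 4902\right) - 3729 = 5130 - 3729 = 1401$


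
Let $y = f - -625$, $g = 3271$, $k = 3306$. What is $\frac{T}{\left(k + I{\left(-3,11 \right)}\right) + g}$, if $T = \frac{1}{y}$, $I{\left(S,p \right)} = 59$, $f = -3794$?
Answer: $- \frac{1}{21029484} \approx -4.7552 \cdot 10^{-8}$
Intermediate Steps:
$y = -3169$ ($y = -3794 - -625 = -3794 + 625 = -3169$)
$T = - \frac{1}{3169}$ ($T = \frac{1}{-3169} = - \frac{1}{3169} \approx -0.00031556$)
$\frac{T}{\left(k + I{\left(-3,11 \right)}\right) + g} = - \frac{1}{3169 \left(\left(3306 + 59\right) + 3271\right)} = - \frac{1}{3169 \left(3365 + 3271\right)} = - \frac{1}{3169 \cdot 6636} = \left(- \frac{1}{3169}\right) \frac{1}{6636} = - \frac{1}{21029484}$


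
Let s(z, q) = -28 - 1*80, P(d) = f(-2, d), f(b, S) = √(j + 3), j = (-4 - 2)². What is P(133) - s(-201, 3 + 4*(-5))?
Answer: 108 + √39 ≈ 114.24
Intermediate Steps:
j = 36 (j = (-6)² = 36)
f(b, S) = √39 (f(b, S) = √(36 + 3) = √39)
P(d) = √39
s(z, q) = -108 (s(z, q) = -28 - 80 = -108)
P(133) - s(-201, 3 + 4*(-5)) = √39 - 1*(-108) = √39 + 108 = 108 + √39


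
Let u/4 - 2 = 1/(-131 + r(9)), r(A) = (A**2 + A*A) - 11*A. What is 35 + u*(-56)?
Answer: -6965/17 ≈ -409.71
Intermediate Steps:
r(A) = -11*A + 2*A**2 (r(A) = (A**2 + A**2) - 11*A = 2*A**2 - 11*A = -11*A + 2*A**2)
u = 135/17 (u = 8 + 4/(-131 + 9*(-11 + 2*9)) = 8 + 4/(-131 + 9*(-11 + 18)) = 8 + 4/(-131 + 9*7) = 8 + 4/(-131 + 63) = 8 + 4/(-68) = 8 + 4*(-1/68) = 8 - 1/17 = 135/17 ≈ 7.9412)
35 + u*(-56) = 35 + (135/17)*(-56) = 35 - 7560/17 = -6965/17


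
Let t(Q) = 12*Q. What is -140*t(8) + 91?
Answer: -13349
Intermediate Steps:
-140*t(8) + 91 = -1680*8 + 91 = -140*96 + 91 = -13440 + 91 = -13349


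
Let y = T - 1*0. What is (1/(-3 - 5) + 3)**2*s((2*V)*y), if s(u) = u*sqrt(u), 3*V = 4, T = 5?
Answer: 2645*sqrt(30)/36 ≈ 402.42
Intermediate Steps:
y = 5 (y = 5 - 1*0 = 5 + 0 = 5)
V = 4/3 (V = (1/3)*4 = 4/3 ≈ 1.3333)
s(u) = u**(3/2)
(1/(-3 - 5) + 3)**2*s((2*V)*y) = (1/(-3 - 5) + 3)**2*((2*(4/3))*5)**(3/2) = (1/(-8) + 3)**2*((8/3)*5)**(3/2) = (-1/8 + 3)**2*(40/3)**(3/2) = (23/8)**2*(80*sqrt(30)/9) = 529*(80*sqrt(30)/9)/64 = 2645*sqrt(30)/36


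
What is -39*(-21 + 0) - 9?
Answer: 810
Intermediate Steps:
-39*(-21 + 0) - 9 = -39*(-21) - 9 = 819 - 9 = 810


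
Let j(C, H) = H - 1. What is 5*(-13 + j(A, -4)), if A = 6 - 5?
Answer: -90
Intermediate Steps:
A = 1
j(C, H) = -1 + H
5*(-13 + j(A, -4)) = 5*(-13 + (-1 - 4)) = 5*(-13 - 5) = 5*(-18) = -90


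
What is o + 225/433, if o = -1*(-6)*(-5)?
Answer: -12765/433 ≈ -29.480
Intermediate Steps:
o = -30 (o = 6*(-5) = -30)
o + 225/433 = -30 + 225/433 = -12765/433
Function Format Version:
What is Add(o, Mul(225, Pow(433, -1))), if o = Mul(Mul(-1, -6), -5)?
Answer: Rational(-12765, 433) ≈ -29.480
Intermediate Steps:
o = -30 (o = Mul(6, -5) = -30)
Add(o, Mul(225, Pow(433, -1))) = Add(-30, Mul(225, Pow(433, -1))) = Add(-30, Mul(225, Rational(1, 433))) = Add(-30, Rational(225, 433)) = Rational(-12765, 433)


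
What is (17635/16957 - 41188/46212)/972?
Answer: 14565463/95209451406 ≈ 0.00015298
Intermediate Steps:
(17635/16957 - 41188/46212)/972 = (17635*(1/16957) - 41188*1/46212)*(1/972) = (17635/16957 - 10297/11553)*(1/972) = (29130926/195904221)*(1/972) = 14565463/95209451406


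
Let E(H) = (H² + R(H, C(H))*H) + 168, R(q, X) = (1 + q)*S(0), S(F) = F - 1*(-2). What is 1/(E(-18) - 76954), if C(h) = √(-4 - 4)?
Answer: -1/75850 ≈ -1.3184e-5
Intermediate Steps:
C(h) = 2*I*√2 (C(h) = √(-8) = 2*I*√2)
S(F) = 2 + F (S(F) = F + 2 = 2 + F)
R(q, X) = 2 + 2*q (R(q, X) = (1 + q)*(2 + 0) = (1 + q)*2 = 2 + 2*q)
E(H) = 168 + H² + H*(2 + 2*H) (E(H) = (H² + (2 + 2*H)*H) + 168 = (H² + H*(2 + 2*H)) + 168 = 168 + H² + H*(2 + 2*H))
1/(E(-18) - 76954) = 1/((168 + 2*(-18) + 3*(-18)²) - 76954) = 1/((168 - 36 + 3*324) - 76954) = 1/((168 - 36 + 972) - 76954) = 1/(1104 - 76954) = 1/(-75850) = -1/75850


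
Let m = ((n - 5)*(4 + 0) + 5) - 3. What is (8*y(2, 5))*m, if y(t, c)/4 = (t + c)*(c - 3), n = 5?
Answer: 896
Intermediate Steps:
y(t, c) = 4*(-3 + c)*(c + t) (y(t, c) = 4*((t + c)*(c - 3)) = 4*((c + t)*(-3 + c)) = 4*((-3 + c)*(c + t)) = 4*(-3 + c)*(c + t))
m = 2 (m = ((5 - 5)*(4 + 0) + 5) - 3 = (0*4 + 5) - 3 = (0 + 5) - 3 = 5 - 3 = 2)
(8*y(2, 5))*m = (8*(-12*5 - 12*2 + 4*5² + 4*5*2))*2 = (8*(-60 - 24 + 4*25 + 40))*2 = (8*(-60 - 24 + 100 + 40))*2 = (8*56)*2 = 448*2 = 896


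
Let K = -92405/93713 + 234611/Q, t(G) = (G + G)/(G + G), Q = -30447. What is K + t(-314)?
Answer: -21946275967/2853279711 ≈ -7.6916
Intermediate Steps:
t(G) = 1 (t(G) = (2*G)/((2*G)) = (2*G)*(1/(2*G)) = 1)
K = -24799555678/2853279711 (K = -92405/93713 + 234611/(-30447) = -92405*1/93713 + 234611*(-1/30447) = -92405/93713 - 234611/30447 = -24799555678/2853279711 ≈ -8.6916)
K + t(-314) = -24799555678/2853279711 + 1 = -21946275967/2853279711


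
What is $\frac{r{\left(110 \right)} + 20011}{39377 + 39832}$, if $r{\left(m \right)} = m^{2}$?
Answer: $\frac{32111}{79209} \approx 0.4054$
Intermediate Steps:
$\frac{r{\left(110 \right)} + 20011}{39377 + 39832} = \frac{110^{2} + 20011}{39377 + 39832} = \frac{12100 + 20011}{79209} = 32111 \cdot \frac{1}{79209} = \frac{32111}{79209}$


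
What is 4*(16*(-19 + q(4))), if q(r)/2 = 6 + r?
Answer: 64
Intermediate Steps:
q(r) = 12 + 2*r (q(r) = 2*(6 + r) = 12 + 2*r)
4*(16*(-19 + q(4))) = 4*(16*(-19 + (12 + 2*4))) = 4*(16*(-19 + (12 + 8))) = 4*(16*(-19 + 20)) = 4*(16*1) = 4*16 = 64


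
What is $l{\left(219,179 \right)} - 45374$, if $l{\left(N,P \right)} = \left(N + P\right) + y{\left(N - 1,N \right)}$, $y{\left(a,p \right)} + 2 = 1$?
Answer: $-44977$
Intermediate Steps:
$y{\left(a,p \right)} = -1$ ($y{\left(a,p \right)} = -2 + 1 = -1$)
$l{\left(N,P \right)} = -1 + N + P$ ($l{\left(N,P \right)} = \left(N + P\right) - 1 = -1 + N + P$)
$l{\left(219,179 \right)} - 45374 = \left(-1 + 219 + 179\right) - 45374 = 397 - 45374 = -44977$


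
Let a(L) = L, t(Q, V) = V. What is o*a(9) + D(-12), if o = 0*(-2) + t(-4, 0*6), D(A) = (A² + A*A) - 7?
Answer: 281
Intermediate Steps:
D(A) = -7 + 2*A² (D(A) = (A² + A²) - 7 = 2*A² - 7 = -7 + 2*A²)
o = 0 (o = 0*(-2) + 0*6 = 0 + 0 = 0)
o*a(9) + D(-12) = 0*9 + (-7 + 2*(-12)²) = 0 + (-7 + 2*144) = 0 + (-7 + 288) = 0 + 281 = 281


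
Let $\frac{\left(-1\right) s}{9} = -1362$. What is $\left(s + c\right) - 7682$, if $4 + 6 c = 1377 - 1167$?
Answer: $\frac{13831}{3} \approx 4610.3$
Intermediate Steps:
$s = 12258$ ($s = \left(-9\right) \left(-1362\right) = 12258$)
$c = \frac{103}{3}$ ($c = - \frac{2}{3} + \frac{1377 - 1167}{6} = - \frac{2}{3} + \frac{1}{6} \cdot 210 = - \frac{2}{3} + 35 = \frac{103}{3} \approx 34.333$)
$\left(s + c\right) - 7682 = \left(12258 + \frac{103}{3}\right) - 7682 = \frac{36877}{3} - 7682 = \frac{13831}{3}$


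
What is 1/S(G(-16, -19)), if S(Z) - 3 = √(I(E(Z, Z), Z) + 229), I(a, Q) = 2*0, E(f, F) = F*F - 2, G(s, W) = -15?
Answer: -3/220 + √229/220 ≈ 0.055149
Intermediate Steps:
E(f, F) = -2 + F² (E(f, F) = F² - 2 = -2 + F²)
I(a, Q) = 0
S(Z) = 3 + √229 (S(Z) = 3 + √(0 + 229) = 3 + √229)
1/S(G(-16, -19)) = 1/(3 + √229)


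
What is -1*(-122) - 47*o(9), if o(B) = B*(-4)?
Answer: 1814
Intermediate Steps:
o(B) = -4*B
-1*(-122) - 47*o(9) = -1*(-122) - (-188)*9 = 122 - 47*(-36) = 122 + 1692 = 1814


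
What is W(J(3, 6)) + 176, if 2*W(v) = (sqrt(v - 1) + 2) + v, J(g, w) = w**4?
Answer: 825 + sqrt(1295)/2 ≈ 842.99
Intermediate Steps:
W(v) = 1 + v/2 + sqrt(-1 + v)/2 (W(v) = ((sqrt(v - 1) + 2) + v)/2 = ((sqrt(-1 + v) + 2) + v)/2 = ((2 + sqrt(-1 + v)) + v)/2 = (2 + v + sqrt(-1 + v))/2 = 1 + v/2 + sqrt(-1 + v)/2)
W(J(3, 6)) + 176 = (1 + (1/2)*6**4 + sqrt(-1 + 6**4)/2) + 176 = (1 + (1/2)*1296 + sqrt(-1 + 1296)/2) + 176 = (1 + 648 + sqrt(1295)/2) + 176 = (649 + sqrt(1295)/2) + 176 = 825 + sqrt(1295)/2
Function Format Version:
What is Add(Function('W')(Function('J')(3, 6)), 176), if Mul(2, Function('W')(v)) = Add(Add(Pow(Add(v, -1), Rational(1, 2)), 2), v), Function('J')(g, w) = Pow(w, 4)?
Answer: Add(825, Mul(Rational(1, 2), Pow(1295, Rational(1, 2)))) ≈ 842.99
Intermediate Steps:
Function('W')(v) = Add(1, Mul(Rational(1, 2), v), Mul(Rational(1, 2), Pow(Add(-1, v), Rational(1, 2)))) (Function('W')(v) = Mul(Rational(1, 2), Add(Add(Pow(Add(v, -1), Rational(1, 2)), 2), v)) = Mul(Rational(1, 2), Add(Add(Pow(Add(-1, v), Rational(1, 2)), 2), v)) = Mul(Rational(1, 2), Add(Add(2, Pow(Add(-1, v), Rational(1, 2))), v)) = Mul(Rational(1, 2), Add(2, v, Pow(Add(-1, v), Rational(1, 2)))) = Add(1, Mul(Rational(1, 2), v), Mul(Rational(1, 2), Pow(Add(-1, v), Rational(1, 2)))))
Add(Function('W')(Function('J')(3, 6)), 176) = Add(Add(1, Mul(Rational(1, 2), Pow(6, 4)), Mul(Rational(1, 2), Pow(Add(-1, Pow(6, 4)), Rational(1, 2)))), 176) = Add(Add(1, Mul(Rational(1, 2), 1296), Mul(Rational(1, 2), Pow(Add(-1, 1296), Rational(1, 2)))), 176) = Add(Add(1, 648, Mul(Rational(1, 2), Pow(1295, Rational(1, 2)))), 176) = Add(Add(649, Mul(Rational(1, 2), Pow(1295, Rational(1, 2)))), 176) = Add(825, Mul(Rational(1, 2), Pow(1295, Rational(1, 2))))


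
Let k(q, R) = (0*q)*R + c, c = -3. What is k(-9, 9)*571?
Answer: -1713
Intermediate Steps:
k(q, R) = -3 (k(q, R) = (0*q)*R - 3 = 0*R - 3 = 0 - 3 = -3)
k(-9, 9)*571 = -3*571 = -1713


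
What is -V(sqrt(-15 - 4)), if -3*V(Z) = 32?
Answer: 32/3 ≈ 10.667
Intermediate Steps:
V(Z) = -32/3 (V(Z) = -1/3*32 = -32/3)
-V(sqrt(-15 - 4)) = -1*(-32/3) = 32/3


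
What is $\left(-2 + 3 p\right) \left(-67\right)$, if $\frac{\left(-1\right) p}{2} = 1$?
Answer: $536$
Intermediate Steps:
$p = -2$ ($p = \left(-2\right) 1 = -2$)
$\left(-2 + 3 p\right) \left(-67\right) = \left(-2 + 3 \left(-2\right)\right) \left(-67\right) = \left(-2 - 6\right) \left(-67\right) = \left(-8\right) \left(-67\right) = 536$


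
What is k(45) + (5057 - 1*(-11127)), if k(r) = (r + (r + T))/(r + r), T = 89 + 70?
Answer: 485603/30 ≈ 16187.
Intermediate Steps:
T = 159
k(r) = (159 + 2*r)/(2*r) (k(r) = (r + (r + 159))/(r + r) = (r + (159 + r))/((2*r)) = (159 + 2*r)*(1/(2*r)) = (159 + 2*r)/(2*r))
k(45) + (5057 - 1*(-11127)) = (159/2 + 45)/45 + (5057 - 1*(-11127)) = (1/45)*(249/2) + (5057 + 11127) = 83/30 + 16184 = 485603/30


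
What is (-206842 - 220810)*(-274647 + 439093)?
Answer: -70325660792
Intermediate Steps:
(-206842 - 220810)*(-274647 + 439093) = -427652*164446 = -70325660792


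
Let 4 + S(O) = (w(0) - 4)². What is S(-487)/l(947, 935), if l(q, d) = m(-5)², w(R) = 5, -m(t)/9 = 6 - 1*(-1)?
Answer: -1/1323 ≈ -0.00075586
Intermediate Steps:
m(t) = -63 (m(t) = -9*(6 - 1*(-1)) = -9*(6 + 1) = -9*7 = -63)
l(q, d) = 3969 (l(q, d) = (-63)² = 3969)
S(O) = -3 (S(O) = -4 + (5 - 4)² = -4 + 1² = -4 + 1 = -3)
S(-487)/l(947, 935) = -3/3969 = -3*1/3969 = -1/1323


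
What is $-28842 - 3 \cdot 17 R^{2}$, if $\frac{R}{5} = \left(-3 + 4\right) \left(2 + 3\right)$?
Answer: $-60717$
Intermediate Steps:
$R = 25$ ($R = 5 \left(-3 + 4\right) \left(2 + 3\right) = 5 \cdot 1 \cdot 5 = 5 \cdot 5 = 25$)
$-28842 - 3 \cdot 17 R^{2} = -28842 - 3 \cdot 17 \cdot 25^{2} = -28842 - 51 \cdot 625 = -28842 - 31875 = -60717$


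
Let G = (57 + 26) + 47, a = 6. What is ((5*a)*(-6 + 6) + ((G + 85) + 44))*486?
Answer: 125874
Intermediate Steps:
G = 130 (G = 83 + 47 = 130)
((5*a)*(-6 + 6) + ((G + 85) + 44))*486 = ((5*6)*(-6 + 6) + ((130 + 85) + 44))*486 = (30*0 + (215 + 44))*486 = (0 + 259)*486 = 259*486 = 125874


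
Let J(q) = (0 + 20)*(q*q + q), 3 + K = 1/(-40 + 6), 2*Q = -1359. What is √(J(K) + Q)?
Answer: I*√643362/34 ≈ 23.591*I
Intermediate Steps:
Q = -1359/2 (Q = (½)*(-1359) = -1359/2 ≈ -679.50)
K = -103/34 (K = -3 + 1/(-40 + 6) = -3 + 1/(-34) = -3 - 1/34 = -103/34 ≈ -3.0294)
J(q) = 20*q + 20*q² (J(q) = 20*(q² + q) = 20*(q + q²) = 20*q + 20*q²)
√(J(K) + Q) = √(20*(-103/34)*(1 - 103/34) - 1359/2) = √(20*(-103/34)*(-69/34) - 1359/2) = √(35535/289 - 1359/2) = √(-321681/578) = I*√643362/34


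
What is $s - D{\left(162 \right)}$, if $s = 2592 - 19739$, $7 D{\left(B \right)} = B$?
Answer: $- \frac{120191}{7} \approx -17170.0$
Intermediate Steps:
$D{\left(B \right)} = \frac{B}{7}$
$s = -17147$ ($s = 2592 - 19739 = -17147$)
$s - D{\left(162 \right)} = -17147 - \frac{1}{7} \cdot 162 = -17147 - \frac{162}{7} = - \frac{120191}{7}$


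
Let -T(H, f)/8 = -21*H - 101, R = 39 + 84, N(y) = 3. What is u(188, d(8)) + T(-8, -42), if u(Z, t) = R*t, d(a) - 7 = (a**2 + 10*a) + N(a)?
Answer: 18406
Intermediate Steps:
R = 123
T(H, f) = 808 + 168*H (T(H, f) = -8*(-21*H - 101) = -8*(-101 - 21*H) = 808 + 168*H)
d(a) = 10 + a**2 + 10*a (d(a) = 7 + ((a**2 + 10*a) + 3) = 7 + (3 + a**2 + 10*a) = 10 + a**2 + 10*a)
u(Z, t) = 123*t
u(188, d(8)) + T(-8, -42) = 123*(10 + 8**2 + 10*8) + (808 + 168*(-8)) = 123*(10 + 64 + 80) + (808 - 1344) = 123*154 - 536 = 18942 - 536 = 18406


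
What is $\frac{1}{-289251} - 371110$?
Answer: $- \frac{107343938611}{289251} \approx -3.7111 \cdot 10^{5}$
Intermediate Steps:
$\frac{1}{-289251} - 371110 = - \frac{1}{289251} - 371110 = - \frac{107343938611}{289251}$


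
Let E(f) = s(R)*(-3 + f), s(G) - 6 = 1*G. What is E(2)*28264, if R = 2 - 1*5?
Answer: -84792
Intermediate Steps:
R = -3 (R = 2 - 5 = -3)
s(G) = 6 + G (s(G) = 6 + 1*G = 6 + G)
E(f) = -9 + 3*f (E(f) = (6 - 3)*(-3 + f) = 3*(-3 + f) = -9 + 3*f)
E(2)*28264 = (-9 + 3*2)*28264 = (-9 + 6)*28264 = -3*28264 = -84792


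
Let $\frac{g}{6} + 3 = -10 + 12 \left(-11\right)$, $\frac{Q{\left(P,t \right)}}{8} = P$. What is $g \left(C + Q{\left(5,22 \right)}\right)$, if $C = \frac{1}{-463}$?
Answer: $- \frac{16111530}{463} \approx -34798.0$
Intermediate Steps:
$Q{\left(P,t \right)} = 8 P$
$C = - \frac{1}{463} \approx -0.0021598$
$g = -870$ ($g = -18 + 6 \left(-10 + 12 \left(-11\right)\right) = -18 + 6 \left(-10 - 132\right) = -18 + 6 \left(-142\right) = -18 - 852 = -870$)
$g \left(C + Q{\left(5,22 \right)}\right) = - 870 \left(- \frac{1}{463} + 8 \cdot 5\right) = - 870 \left(- \frac{1}{463} + 40\right) = \left(-870\right) \frac{18519}{463} = - \frac{16111530}{463}$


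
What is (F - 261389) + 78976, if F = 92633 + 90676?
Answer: 896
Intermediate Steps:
F = 183309
(F - 261389) + 78976 = (183309 - 261389) + 78976 = -78080 + 78976 = 896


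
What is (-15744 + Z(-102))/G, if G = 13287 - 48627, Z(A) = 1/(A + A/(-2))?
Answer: 160589/360468 ≈ 0.44550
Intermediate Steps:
Z(A) = 2/A (Z(A) = 1/(A + A*(-½)) = 1/(A - A/2) = 1/(A/2) = 2/A)
G = -35340
(-15744 + Z(-102))/G = (-15744 + 2/(-102))/(-35340) = (-15744 + 2*(-1/102))*(-1/35340) = (-15744 - 1/51)*(-1/35340) = -802945/51*(-1/35340) = 160589/360468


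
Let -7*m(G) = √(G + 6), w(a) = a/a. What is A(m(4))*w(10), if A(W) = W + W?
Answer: -2*√10/7 ≈ -0.90351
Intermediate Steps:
w(a) = 1
m(G) = -√(6 + G)/7 (m(G) = -√(G + 6)/7 = -√(6 + G)/7)
A(W) = 2*W
A(m(4))*w(10) = (2*(-√(6 + 4)/7))*1 = (2*(-√10/7))*1 = -2*√10/7*1 = -2*√10/7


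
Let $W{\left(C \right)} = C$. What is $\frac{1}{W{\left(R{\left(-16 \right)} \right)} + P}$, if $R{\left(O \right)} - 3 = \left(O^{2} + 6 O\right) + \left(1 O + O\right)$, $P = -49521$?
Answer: $- \frac{1}{49390} \approx -2.0247 \cdot 10^{-5}$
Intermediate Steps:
$R{\left(O \right)} = 3 + O^{2} + 8 O$ ($R{\left(O \right)} = 3 + \left(\left(O^{2} + 6 O\right) + \left(1 O + O\right)\right) = 3 + \left(\left(O^{2} + 6 O\right) + \left(O + O\right)\right) = 3 + \left(\left(O^{2} + 6 O\right) + 2 O\right) = 3 + \left(O^{2} + 8 O\right) = 3 + O^{2} + 8 O$)
$\frac{1}{W{\left(R{\left(-16 \right)} \right)} + P} = \frac{1}{\left(3 + \left(-16\right)^{2} + 8 \left(-16\right)\right) - 49521} = \frac{1}{\left(3 + 256 - 128\right) - 49521} = \frac{1}{131 - 49521} = \frac{1}{-49390} = - \frac{1}{49390}$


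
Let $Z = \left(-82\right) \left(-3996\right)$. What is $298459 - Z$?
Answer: $-29213$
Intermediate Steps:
$Z = 327672$
$298459 - Z = 298459 - 327672 = -29213$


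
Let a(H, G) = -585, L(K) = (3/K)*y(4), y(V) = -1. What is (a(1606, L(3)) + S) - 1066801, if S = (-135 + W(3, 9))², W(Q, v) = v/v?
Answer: -1049430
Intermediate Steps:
L(K) = -3/K (L(K) = (3/K)*(-1) = -3/K)
W(Q, v) = 1
S = 17956 (S = (-135 + 1)² = (-134)² = 17956)
(a(1606, L(3)) + S) - 1066801 = (-585 + 17956) - 1066801 = 17371 - 1066801 = -1049430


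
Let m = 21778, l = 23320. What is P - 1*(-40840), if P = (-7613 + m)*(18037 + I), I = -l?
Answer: -74792855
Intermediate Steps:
I = -23320 (I = -1*23320 = -23320)
P = -74833695 (P = (-7613 + 21778)*(18037 - 23320) = 14165*(-5283) = -74833695)
P - 1*(-40840) = -74833695 - 1*(-40840) = -74833695 + 40840 = -74792855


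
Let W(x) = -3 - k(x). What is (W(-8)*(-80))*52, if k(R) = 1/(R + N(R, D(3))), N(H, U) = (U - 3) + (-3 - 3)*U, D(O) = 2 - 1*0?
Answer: 257920/21 ≈ 12282.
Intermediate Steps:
D(O) = 2 (D(O) = 2 + 0 = 2)
N(H, U) = -3 - 5*U (N(H, U) = (-3 + U) - 6*U = -3 - 5*U)
k(R) = 1/(-13 + R) (k(R) = 1/(R + (-3 - 5*2)) = 1/(R + (-3 - 10)) = 1/(R - 13) = 1/(-13 + R))
W(x) = -3 - 1/(-13 + x)
(W(-8)*(-80))*52 = (((38 - 3*(-8))/(-13 - 8))*(-80))*52 = (((38 + 24)/(-21))*(-80))*52 = (-1/21*62*(-80))*52 = -62/21*(-80)*52 = (4960/21)*52 = 257920/21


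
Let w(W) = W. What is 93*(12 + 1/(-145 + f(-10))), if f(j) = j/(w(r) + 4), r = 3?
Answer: 1143249/1025 ≈ 1115.4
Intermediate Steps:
f(j) = j/7 (f(j) = j/(3 + 4) = j/7)
93*(12 + 1/(-145 + f(-10))) = 93*(12 + 1/(-145 + (1/7)*(-10))) = 93*(12 + 1/(-145 - 10/7)) = 93*(12 + 1/(-1025/7)) = 93*(12 - 7/1025) = 93*(12293/1025) = 1143249/1025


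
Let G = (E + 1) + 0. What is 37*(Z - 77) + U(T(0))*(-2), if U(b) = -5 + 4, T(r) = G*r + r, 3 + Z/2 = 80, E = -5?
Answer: 2851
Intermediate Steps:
G = -4 (G = (-5 + 1) + 0 = -4 + 0 = -4)
Z = 154 (Z = -6 + 2*80 = -6 + 160 = 154)
T(r) = -3*r (T(r) = -4*r + r = -3*r)
U(b) = -1
37*(Z - 77) + U(T(0))*(-2) = 37*(154 - 77) - 1*(-2) = 37*77 + 2 = 2849 + 2 = 2851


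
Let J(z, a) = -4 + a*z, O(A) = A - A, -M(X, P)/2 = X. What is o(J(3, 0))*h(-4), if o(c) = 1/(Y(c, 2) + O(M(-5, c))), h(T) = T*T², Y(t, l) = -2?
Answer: 32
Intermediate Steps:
M(X, P) = -2*X
O(A) = 0
h(T) = T³
o(c) = -½ (o(c) = 1/(-2 + 0) = 1/(-2) = -½)
o(J(3, 0))*h(-4) = -½*(-4)³ = -½*(-64) = 32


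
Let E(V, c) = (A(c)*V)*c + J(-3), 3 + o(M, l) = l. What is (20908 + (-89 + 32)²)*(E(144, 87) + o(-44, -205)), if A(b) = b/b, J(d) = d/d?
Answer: 297638397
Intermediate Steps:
J(d) = 1
A(b) = 1
o(M, l) = -3 + l
E(V, c) = 1 + V*c (E(V, c) = (1*V)*c + 1 = V*c + 1 = 1 + V*c)
(20908 + (-89 + 32)²)*(E(144, 87) + o(-44, -205)) = (20908 + (-89 + 32)²)*((1 + 144*87) + (-3 - 205)) = (20908 + (-57)²)*((1 + 12528) - 208) = (20908 + 3249)*(12529 - 208) = 24157*12321 = 297638397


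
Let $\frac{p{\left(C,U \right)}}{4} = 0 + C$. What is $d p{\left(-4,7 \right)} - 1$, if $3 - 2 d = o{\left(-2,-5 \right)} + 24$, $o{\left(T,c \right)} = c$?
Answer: $127$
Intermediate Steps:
$p{\left(C,U \right)} = 4 C$ ($p{\left(C,U \right)} = 4 \left(0 + C\right) = 4 C$)
$d = -8$ ($d = \frac{3}{2} - \frac{-5 + 24}{2} = \frac{3}{2} - \frac{19}{2} = -8$)
$d p{\left(-4,7 \right)} - 1 = - 8 \cdot 4 \left(-4\right) - 1 = \left(-8\right) \left(-16\right) + \left(-5 + 4\right) = 128 - 1 = 127$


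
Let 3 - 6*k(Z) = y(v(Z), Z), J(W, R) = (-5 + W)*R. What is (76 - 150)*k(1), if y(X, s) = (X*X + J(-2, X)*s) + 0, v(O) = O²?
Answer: -111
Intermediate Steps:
J(W, R) = R*(-5 + W)
y(X, s) = X² - 7*X*s (y(X, s) = (X*X + (X*(-5 - 2))*s) + 0 = (X² + (X*(-7))*s) + 0 = (X² + (-7*X)*s) + 0 = (X² - 7*X*s) + 0 = X² - 7*X*s)
k(Z) = ½ - Z²*(Z² - 7*Z)/6
(76 - 150)*k(1) = (76 - 150)*(½ - ⅙*1⁴ + (7/6)*1³) = -74*(½ - ⅙*1 + (7/6)*1) = -74*(½ - ⅙ + 7/6) = -74*3/2 = -111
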